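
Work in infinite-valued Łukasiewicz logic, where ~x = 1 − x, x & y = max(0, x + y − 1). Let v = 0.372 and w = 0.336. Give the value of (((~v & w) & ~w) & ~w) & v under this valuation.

~v = 1 − 0.372 = 0.628
~v & w = max(0, 0.628 + 0.336 − 1) = max(0, -0.036) = 0.000
~w = 1 − 0.336 = 0.664
(~v & w) & ~w = max(0, 0.000 + 0.664 − 1) = max(0, -0.336) = 0.000
((~v & w) & ~w) & ~w = max(0, 0.000 + 0.664 − 1) = max(0, -0.336) = 0.000
(((~v & w) & ~w) & ~w) & v = max(0, 0.000 + 0.372 − 1) = max(0, -0.628) = 0.000

0.000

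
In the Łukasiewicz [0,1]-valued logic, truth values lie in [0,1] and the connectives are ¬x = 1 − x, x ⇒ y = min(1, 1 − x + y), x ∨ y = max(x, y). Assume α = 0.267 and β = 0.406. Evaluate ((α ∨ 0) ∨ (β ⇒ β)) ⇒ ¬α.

α ∨ 0 = max(0.267, 0.000) = 0.267
β ⇒ β = min(1, 1 − 0.406 + 0.406) = min(1, 1.000) = 1.000
(α ∨ 0) ∨ (β ⇒ β) = max(0.267, 1.000) = 1.000
¬α = 1 − 0.267 = 0.733
((α ∨ 0) ∨ (β ⇒ β)) ⇒ ¬α = min(1, 1 − 1.000 + 0.733) = min(1, 0.733) = 0.733

0.733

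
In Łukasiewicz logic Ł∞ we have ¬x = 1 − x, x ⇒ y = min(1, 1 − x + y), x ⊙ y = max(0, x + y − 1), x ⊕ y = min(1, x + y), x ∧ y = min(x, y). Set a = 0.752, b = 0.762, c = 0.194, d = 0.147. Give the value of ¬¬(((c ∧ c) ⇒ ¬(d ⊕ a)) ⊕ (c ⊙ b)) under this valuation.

c ∧ c = min(0.194, 0.194) = 0.194
d ⊕ a = min(1, 0.147 + 0.752) = min(1, 0.899) = 0.899
¬(d ⊕ a) = 1 − 0.899 = 0.101
(c ∧ c) ⇒ ¬(d ⊕ a) = min(1, 1 − 0.194 + 0.101) = min(1, 0.907) = 0.907
c ⊙ b = max(0, 0.194 + 0.762 − 1) = max(0, -0.044) = 0.000
((c ∧ c) ⇒ ¬(d ⊕ a)) ⊕ (c ⊙ b) = min(1, 0.907 + 0.000) = min(1, 0.907) = 0.907
¬(((c ∧ c) ⇒ ¬(d ⊕ a)) ⊕ (c ⊙ b)) = 1 − 0.907 = 0.093
¬¬(((c ∧ c) ⇒ ¬(d ⊕ a)) ⊕ (c ⊙ b)) = 1 − 0.093 = 0.907

0.907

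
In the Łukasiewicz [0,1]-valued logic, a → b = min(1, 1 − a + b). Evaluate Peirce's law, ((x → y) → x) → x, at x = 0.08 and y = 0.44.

x → y = min(1, 1 − 0.08 + 0.44) = min(1, 1.36) = 1.00
(x → y) → x = min(1, 1 − 1.00 + 0.08) = min(1, 0.08) = 0.08
((x → y) → x) → x = min(1, 1 − 0.08 + 0.08) = min(1, 1.00) = 1.00

1.00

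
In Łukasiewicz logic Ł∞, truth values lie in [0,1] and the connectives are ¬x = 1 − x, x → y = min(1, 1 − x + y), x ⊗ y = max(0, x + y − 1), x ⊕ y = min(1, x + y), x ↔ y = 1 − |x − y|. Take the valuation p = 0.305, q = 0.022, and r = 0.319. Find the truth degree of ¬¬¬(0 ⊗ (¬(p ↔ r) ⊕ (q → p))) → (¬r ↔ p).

p ↔ r = 1 − |0.305 − 0.319| = 1 − 0.014 = 0.986
¬(p ↔ r) = 1 − 0.986 = 0.014
q → p = min(1, 1 − 0.022 + 0.305) = min(1, 1.283) = 1.000
¬(p ↔ r) ⊕ (q → p) = min(1, 0.014 + 1.000) = min(1, 1.014) = 1.000
0 ⊗ (¬(p ↔ r) ⊕ (q → p)) = max(0, 0.000 + 1.000 − 1) = max(0, 0.000) = 0.000
¬(0 ⊗ (¬(p ↔ r) ⊕ (q → p))) = 1 − 0.000 = 1.000
¬¬(0 ⊗ (¬(p ↔ r) ⊕ (q → p))) = 1 − 1.000 = 0.000
¬¬¬(0 ⊗ (¬(p ↔ r) ⊕ (q → p))) = 1 − 0.000 = 1.000
¬r = 1 − 0.319 = 0.681
¬r ↔ p = 1 − |0.681 − 0.305| = 1 − 0.376 = 0.624
¬¬¬(0 ⊗ (¬(p ↔ r) ⊕ (q → p))) → (¬r ↔ p) = min(1, 1 − 1.000 + 0.624) = min(1, 0.624) = 0.624

0.624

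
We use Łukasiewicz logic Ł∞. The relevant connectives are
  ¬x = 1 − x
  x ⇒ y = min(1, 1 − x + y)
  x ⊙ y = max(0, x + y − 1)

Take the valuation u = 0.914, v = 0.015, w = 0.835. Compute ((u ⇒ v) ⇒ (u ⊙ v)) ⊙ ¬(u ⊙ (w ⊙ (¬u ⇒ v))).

u ⇒ v = min(1, 1 − 0.914 + 0.015) = min(1, 0.101) = 0.101
u ⊙ v = max(0, 0.914 + 0.015 − 1) = max(0, -0.071) = 0.000
(u ⇒ v) ⇒ (u ⊙ v) = min(1, 1 − 0.101 + 0.000) = min(1, 0.899) = 0.899
¬u = 1 − 0.914 = 0.086
¬u ⇒ v = min(1, 1 − 0.086 + 0.015) = min(1, 0.929) = 0.929
w ⊙ (¬u ⇒ v) = max(0, 0.835 + 0.929 − 1) = max(0, 0.764) = 0.764
u ⊙ (w ⊙ (¬u ⇒ v)) = max(0, 0.914 + 0.764 − 1) = max(0, 0.678) = 0.678
¬(u ⊙ (w ⊙ (¬u ⇒ v))) = 1 − 0.678 = 0.322
((u ⇒ v) ⇒ (u ⊙ v)) ⊙ ¬(u ⊙ (w ⊙ (¬u ⇒ v))) = max(0, 0.899 + 0.322 − 1) = max(0, 0.221) = 0.221

0.221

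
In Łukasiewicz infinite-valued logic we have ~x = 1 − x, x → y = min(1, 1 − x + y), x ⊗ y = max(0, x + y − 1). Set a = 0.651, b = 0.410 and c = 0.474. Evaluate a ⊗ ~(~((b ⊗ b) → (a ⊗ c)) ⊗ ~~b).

0.651

b ⊗ b = max(0, 0.410 + 0.410 − 1) = max(0, -0.180) = 0.000
a ⊗ c = max(0, 0.651 + 0.474 − 1) = max(0, 0.125) = 0.125
(b ⊗ b) → (a ⊗ c) = min(1, 1 − 0.000 + 0.125) = min(1, 1.125) = 1.000
~((b ⊗ b) → (a ⊗ c)) = 1 − 1.000 = 0.000
~b = 1 − 0.410 = 0.590
~~b = 1 − 0.590 = 0.410
~((b ⊗ b) → (a ⊗ c)) ⊗ ~~b = max(0, 0.000 + 0.410 − 1) = max(0, -0.590) = 0.000
~(~((b ⊗ b) → (a ⊗ c)) ⊗ ~~b) = 1 − 0.000 = 1.000
a ⊗ ~(~((b ⊗ b) → (a ⊗ c)) ⊗ ~~b) = max(0, 0.651 + 1.000 − 1) = max(0, 0.651) = 0.651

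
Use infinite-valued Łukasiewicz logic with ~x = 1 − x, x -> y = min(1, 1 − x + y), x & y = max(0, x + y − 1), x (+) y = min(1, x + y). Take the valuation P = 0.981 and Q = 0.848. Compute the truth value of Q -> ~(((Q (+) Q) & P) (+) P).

Q (+) Q = min(1, 0.848 + 0.848) = min(1, 1.696) = 1.000
(Q (+) Q) & P = max(0, 1.000 + 0.981 − 1) = max(0, 0.981) = 0.981
((Q (+) Q) & P) (+) P = min(1, 0.981 + 0.981) = min(1, 1.962) = 1.000
~(((Q (+) Q) & P) (+) P) = 1 − 1.000 = 0.000
Q -> ~(((Q (+) Q) & P) (+) P) = min(1, 1 − 0.848 + 0.000) = min(1, 0.152) = 0.152

0.152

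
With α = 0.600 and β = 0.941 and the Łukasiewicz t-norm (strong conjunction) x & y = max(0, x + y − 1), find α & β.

0.541

α & β = max(0, 0.600 + 0.941 − 1) = max(0, 0.541) = 0.541
For comparison, the Gödel (minimum) t-norm min(x, y) would give 0.600.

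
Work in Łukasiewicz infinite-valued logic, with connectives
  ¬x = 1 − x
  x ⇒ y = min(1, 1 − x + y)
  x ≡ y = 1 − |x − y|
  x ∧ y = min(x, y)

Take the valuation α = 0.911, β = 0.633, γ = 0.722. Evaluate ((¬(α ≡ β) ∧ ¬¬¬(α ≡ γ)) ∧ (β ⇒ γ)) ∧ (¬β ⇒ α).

α ≡ β = 1 − |0.911 − 0.633| = 1 − 0.278 = 0.722
¬(α ≡ β) = 1 − 0.722 = 0.278
α ≡ γ = 1 − |0.911 − 0.722| = 1 − 0.189 = 0.811
¬(α ≡ γ) = 1 − 0.811 = 0.189
¬¬(α ≡ γ) = 1 − 0.189 = 0.811
¬¬¬(α ≡ γ) = 1 − 0.811 = 0.189
¬(α ≡ β) ∧ ¬¬¬(α ≡ γ) = min(0.278, 0.189) = 0.189
β ⇒ γ = min(1, 1 − 0.633 + 0.722) = min(1, 1.089) = 1.000
(¬(α ≡ β) ∧ ¬¬¬(α ≡ γ)) ∧ (β ⇒ γ) = min(0.189, 1.000) = 0.189
¬β = 1 − 0.633 = 0.367
¬β ⇒ α = min(1, 1 − 0.367 + 0.911) = min(1, 1.544) = 1.000
((¬(α ≡ β) ∧ ¬¬¬(α ≡ γ)) ∧ (β ⇒ γ)) ∧ (¬β ⇒ α) = min(0.189, 1.000) = 0.189

0.189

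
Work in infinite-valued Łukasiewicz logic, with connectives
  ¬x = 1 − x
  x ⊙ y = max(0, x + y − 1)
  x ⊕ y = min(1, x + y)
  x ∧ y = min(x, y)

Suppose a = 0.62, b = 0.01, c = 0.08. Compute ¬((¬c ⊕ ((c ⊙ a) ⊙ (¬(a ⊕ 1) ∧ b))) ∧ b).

0.99

¬c = 1 − 0.08 = 0.92
c ⊙ a = max(0, 0.08 + 0.62 − 1) = max(0, -0.30) = 0.00
a ⊕ 1 = min(1, 0.62 + 1.00) = min(1, 1.62) = 1.00
¬(a ⊕ 1) = 1 − 1.00 = 0.00
¬(a ⊕ 1) ∧ b = min(0.00, 0.01) = 0.00
(c ⊙ a) ⊙ (¬(a ⊕ 1) ∧ b) = max(0, 0.00 + 0.00 − 1) = max(0, -1.00) = 0.00
¬c ⊕ ((c ⊙ a) ⊙ (¬(a ⊕ 1) ∧ b)) = min(1, 0.92 + 0.00) = min(1, 0.92) = 0.92
(¬c ⊕ ((c ⊙ a) ⊙ (¬(a ⊕ 1) ∧ b))) ∧ b = min(0.92, 0.01) = 0.01
¬((¬c ⊕ ((c ⊙ a) ⊙ (¬(a ⊕ 1) ∧ b))) ∧ b) = 1 − 0.01 = 0.99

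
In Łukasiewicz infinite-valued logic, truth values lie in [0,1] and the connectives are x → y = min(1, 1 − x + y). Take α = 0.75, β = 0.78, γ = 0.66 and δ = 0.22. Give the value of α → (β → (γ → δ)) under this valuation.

γ → δ = min(1, 1 − 0.66 + 0.22) = min(1, 0.56) = 0.56
β → (γ → δ) = min(1, 1 − 0.78 + 0.56) = min(1, 0.78) = 0.78
α → (β → (γ → δ)) = min(1, 1 − 0.75 + 0.78) = min(1, 1.03) = 1.00

1.00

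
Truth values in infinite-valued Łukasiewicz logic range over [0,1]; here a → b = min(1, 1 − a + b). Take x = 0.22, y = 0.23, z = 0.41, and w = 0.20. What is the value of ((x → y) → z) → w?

x → y = min(1, 1 − 0.22 + 0.23) = min(1, 1.01) = 1.00
(x → y) → z = min(1, 1 − 1.00 + 0.41) = min(1, 0.41) = 0.41
((x → y) → z) → w = min(1, 1 − 0.41 + 0.20) = min(1, 0.79) = 0.79

0.79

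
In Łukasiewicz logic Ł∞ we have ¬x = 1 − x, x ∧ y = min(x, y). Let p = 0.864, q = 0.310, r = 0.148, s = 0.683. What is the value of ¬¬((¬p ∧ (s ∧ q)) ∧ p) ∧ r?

0.136

¬p = 1 − 0.864 = 0.136
s ∧ q = min(0.683, 0.310) = 0.310
¬p ∧ (s ∧ q) = min(0.136, 0.310) = 0.136
(¬p ∧ (s ∧ q)) ∧ p = min(0.136, 0.864) = 0.136
¬((¬p ∧ (s ∧ q)) ∧ p) = 1 − 0.136 = 0.864
¬¬((¬p ∧ (s ∧ q)) ∧ p) = 1 − 0.864 = 0.136
¬¬((¬p ∧ (s ∧ q)) ∧ p) ∧ r = min(0.136, 0.148) = 0.136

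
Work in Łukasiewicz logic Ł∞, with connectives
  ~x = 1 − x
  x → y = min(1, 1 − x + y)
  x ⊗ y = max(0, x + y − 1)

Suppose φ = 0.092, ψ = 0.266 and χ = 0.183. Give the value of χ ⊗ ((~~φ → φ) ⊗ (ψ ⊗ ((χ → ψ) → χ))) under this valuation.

~φ = 1 − 0.092 = 0.908
~~φ = 1 − 0.908 = 0.092
~~φ → φ = min(1, 1 − 0.092 + 0.092) = min(1, 1.000) = 1.000
χ → ψ = min(1, 1 − 0.183 + 0.266) = min(1, 1.083) = 1.000
(χ → ψ) → χ = min(1, 1 − 1.000 + 0.183) = min(1, 0.183) = 0.183
ψ ⊗ ((χ → ψ) → χ) = max(0, 0.266 + 0.183 − 1) = max(0, -0.551) = 0.000
(~~φ → φ) ⊗ (ψ ⊗ ((χ → ψ) → χ)) = max(0, 1.000 + 0.000 − 1) = max(0, 0.000) = 0.000
χ ⊗ ((~~φ → φ) ⊗ (ψ ⊗ ((χ → ψ) → χ))) = max(0, 0.183 + 0.000 − 1) = max(0, -0.817) = 0.000

0.000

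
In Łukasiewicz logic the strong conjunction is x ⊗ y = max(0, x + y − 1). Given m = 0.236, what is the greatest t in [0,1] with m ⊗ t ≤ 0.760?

The residuum of the Łukasiewicz t-norm gives the supremum: min(1, 1 − 0.236 + 0.760).
1 − 0.236 + 0.760 = 1.524, so t = min(1, 1.524) = 1.000.
Check: 0.236 ⊗ 1.000 = max(0, 0.236) = 0.236 ≤ 0.760.

1.000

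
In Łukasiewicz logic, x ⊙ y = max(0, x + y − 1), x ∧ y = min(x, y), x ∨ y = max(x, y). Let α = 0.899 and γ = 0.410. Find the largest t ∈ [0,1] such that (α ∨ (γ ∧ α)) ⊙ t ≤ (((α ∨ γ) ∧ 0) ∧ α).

0.101

γ ∧ α = min(0.410, 0.899) = 0.410
α ∨ (γ ∧ α) = max(0.899, 0.410) = 0.899
So the left factor is α ∨ (γ ∧ α) = 0.899.
α ∨ γ = max(0.899, 0.410) = 0.899
(α ∨ γ) ∧ 0 = min(0.899, 0.000) = 0.000
((α ∨ γ) ∧ 0) ∧ α = min(0.000, 0.899) = 0.000
So the right-hand bound is ((α ∨ γ) ∧ 0) ∧ α = 0.000.
The residuum of the Łukasiewicz t-norm gives the supremum: min(1, 1 − 0.899 + 0.000).
1 − 0.899 + 0.000 = 0.101, so t = min(1, 0.101) = 0.101.
Check: 0.899 ⊙ 0.101 = max(0, 0.000) = 0.000 ≤ 0.000.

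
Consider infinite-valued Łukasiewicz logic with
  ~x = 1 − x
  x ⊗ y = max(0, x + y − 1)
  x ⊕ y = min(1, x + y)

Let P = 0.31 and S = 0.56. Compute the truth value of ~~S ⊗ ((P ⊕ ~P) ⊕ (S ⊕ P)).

0.56

~S = 1 − 0.56 = 0.44
~~S = 1 − 0.44 = 0.56
~P = 1 − 0.31 = 0.69
P ⊕ ~P = min(1, 0.31 + 0.69) = min(1, 1.00) = 1.00
S ⊕ P = min(1, 0.56 + 0.31) = min(1, 0.87) = 0.87
(P ⊕ ~P) ⊕ (S ⊕ P) = min(1, 1.00 + 0.87) = min(1, 1.87) = 1.00
~~S ⊗ ((P ⊕ ~P) ⊕ (S ⊕ P)) = max(0, 0.56 + 1.00 − 1) = max(0, 0.56) = 0.56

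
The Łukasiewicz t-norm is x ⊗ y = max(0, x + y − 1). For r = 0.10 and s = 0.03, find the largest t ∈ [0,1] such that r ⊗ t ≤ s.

0.93

The residuum of the Łukasiewicz t-norm gives the supremum: min(1, 1 − 0.10 + 0.03).
1 − 0.10 + 0.03 = 0.93, so t = min(1, 0.93) = 0.93.
Check: 0.10 ⊗ 0.93 = max(0, 0.03) = 0.03 ≤ 0.03.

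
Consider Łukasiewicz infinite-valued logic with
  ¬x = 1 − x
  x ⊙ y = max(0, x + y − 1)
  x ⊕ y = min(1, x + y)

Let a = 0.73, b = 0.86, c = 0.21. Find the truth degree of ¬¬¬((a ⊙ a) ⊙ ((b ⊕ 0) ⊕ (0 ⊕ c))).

a ⊙ a = max(0, 0.73 + 0.73 − 1) = max(0, 0.46) = 0.46
b ⊕ 0 = min(1, 0.86 + 0.00) = min(1, 0.86) = 0.86
0 ⊕ c = min(1, 0.00 + 0.21) = min(1, 0.21) = 0.21
(b ⊕ 0) ⊕ (0 ⊕ c) = min(1, 0.86 + 0.21) = min(1, 1.07) = 1.00
(a ⊙ a) ⊙ ((b ⊕ 0) ⊕ (0 ⊕ c)) = max(0, 0.46 + 1.00 − 1) = max(0, 0.46) = 0.46
¬((a ⊙ a) ⊙ ((b ⊕ 0) ⊕ (0 ⊕ c))) = 1 − 0.46 = 0.54
¬¬((a ⊙ a) ⊙ ((b ⊕ 0) ⊕ (0 ⊕ c))) = 1 − 0.54 = 0.46
¬¬¬((a ⊙ a) ⊙ ((b ⊕ 0) ⊕ (0 ⊕ c))) = 1 − 0.46 = 0.54

0.54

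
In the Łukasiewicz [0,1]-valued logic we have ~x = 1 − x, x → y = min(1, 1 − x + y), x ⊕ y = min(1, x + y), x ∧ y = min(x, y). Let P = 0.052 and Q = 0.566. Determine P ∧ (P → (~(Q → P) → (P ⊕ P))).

0.052

Q → P = min(1, 1 − 0.566 + 0.052) = min(1, 0.486) = 0.486
~(Q → P) = 1 − 0.486 = 0.514
P ⊕ P = min(1, 0.052 + 0.052) = min(1, 0.104) = 0.104
~(Q → P) → (P ⊕ P) = min(1, 1 − 0.514 + 0.104) = min(1, 0.590) = 0.590
P → (~(Q → P) → (P ⊕ P)) = min(1, 1 − 0.052 + 0.590) = min(1, 1.538) = 1.000
P ∧ (P → (~(Q → P) → (P ⊕ P))) = min(0.052, 1.000) = 0.052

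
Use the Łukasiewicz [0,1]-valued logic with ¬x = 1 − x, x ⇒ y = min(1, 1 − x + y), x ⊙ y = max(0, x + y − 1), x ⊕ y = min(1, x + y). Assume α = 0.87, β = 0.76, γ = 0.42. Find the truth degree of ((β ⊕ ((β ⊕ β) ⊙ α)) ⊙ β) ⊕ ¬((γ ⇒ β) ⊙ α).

0.89

β ⊕ β = min(1, 0.76 + 0.76) = min(1, 1.52) = 1.00
(β ⊕ β) ⊙ α = max(0, 1.00 + 0.87 − 1) = max(0, 0.87) = 0.87
β ⊕ ((β ⊕ β) ⊙ α) = min(1, 0.76 + 0.87) = min(1, 1.63) = 1.00
(β ⊕ ((β ⊕ β) ⊙ α)) ⊙ β = max(0, 1.00 + 0.76 − 1) = max(0, 0.76) = 0.76
γ ⇒ β = min(1, 1 − 0.42 + 0.76) = min(1, 1.34) = 1.00
(γ ⇒ β) ⊙ α = max(0, 1.00 + 0.87 − 1) = max(0, 0.87) = 0.87
¬((γ ⇒ β) ⊙ α) = 1 − 0.87 = 0.13
((β ⊕ ((β ⊕ β) ⊙ α)) ⊙ β) ⊕ ¬((γ ⇒ β) ⊙ α) = min(1, 0.76 + 0.13) = min(1, 0.89) = 0.89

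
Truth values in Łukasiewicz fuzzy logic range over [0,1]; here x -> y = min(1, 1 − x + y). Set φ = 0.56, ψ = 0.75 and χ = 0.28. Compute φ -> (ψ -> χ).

0.97

ψ -> χ = min(1, 1 − 0.75 + 0.28) = min(1, 0.53) = 0.53
φ -> (ψ -> χ) = min(1, 1 − 0.56 + 0.53) = min(1, 0.97) = 0.97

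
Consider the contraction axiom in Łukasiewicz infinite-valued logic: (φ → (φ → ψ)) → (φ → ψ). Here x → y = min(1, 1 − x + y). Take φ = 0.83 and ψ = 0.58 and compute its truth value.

φ → ψ = min(1, 1 − 0.83 + 0.58) = min(1, 0.75) = 0.75
φ → (φ → ψ) = min(1, 1 − 0.83 + 0.75) = min(1, 0.92) = 0.92
(φ → (φ → ψ)) → (φ → ψ) = min(1, 1 − 0.92 + 0.75) = min(1, 0.83) = 0.83
(The value 0.83 < 1 shows this instance is not satisfied; fails in Ł∞ (the t-norm is not idempotent).)

0.83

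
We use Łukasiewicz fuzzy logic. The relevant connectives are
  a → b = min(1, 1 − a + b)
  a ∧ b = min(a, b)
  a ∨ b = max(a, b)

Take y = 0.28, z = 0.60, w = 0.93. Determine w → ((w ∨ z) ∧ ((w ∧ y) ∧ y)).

0.35

w ∨ z = max(0.93, 0.60) = 0.93
w ∧ y = min(0.93, 0.28) = 0.28
(w ∧ y) ∧ y = min(0.28, 0.28) = 0.28
(w ∨ z) ∧ ((w ∧ y) ∧ y) = min(0.93, 0.28) = 0.28
w → ((w ∨ z) ∧ ((w ∧ y) ∧ y)) = min(1, 1 − 0.93 + 0.28) = min(1, 0.35) = 0.35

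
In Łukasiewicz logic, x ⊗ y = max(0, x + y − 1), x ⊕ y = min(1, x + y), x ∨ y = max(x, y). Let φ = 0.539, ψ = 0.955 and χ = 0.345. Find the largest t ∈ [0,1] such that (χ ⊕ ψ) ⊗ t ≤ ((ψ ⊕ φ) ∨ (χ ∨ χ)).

1.000

χ ⊕ ψ = min(1, 0.345 + 0.955) = min(1, 1.300) = 1.000
So the left factor is χ ⊕ ψ = 1.000.
ψ ⊕ φ = min(1, 0.955 + 0.539) = min(1, 1.494) = 1.000
χ ∨ χ = max(0.345, 0.345) = 0.345
(ψ ⊕ φ) ∨ (χ ∨ χ) = max(1.000, 0.345) = 1.000
So the right-hand bound is (ψ ⊕ φ) ∨ (χ ∨ χ) = 1.000.
The residuum of the Łukasiewicz t-norm gives the supremum: min(1, 1 − 1.000 + 1.000).
1 − 1.000 + 1.000 = 1.000, so t = min(1, 1.000) = 1.000.
Check: 1.000 ⊗ 1.000 = max(0, 1.000) = 1.000 ≤ 1.000.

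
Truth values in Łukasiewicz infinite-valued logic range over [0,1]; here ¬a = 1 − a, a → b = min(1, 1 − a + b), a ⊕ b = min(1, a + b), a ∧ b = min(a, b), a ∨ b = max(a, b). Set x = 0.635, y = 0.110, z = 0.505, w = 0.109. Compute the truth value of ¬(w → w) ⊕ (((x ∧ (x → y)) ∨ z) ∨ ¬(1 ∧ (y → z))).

w → w = min(1, 1 − 0.109 + 0.109) = min(1, 1.000) = 1.000
¬(w → w) = 1 − 1.000 = 0.000
x → y = min(1, 1 − 0.635 + 0.110) = min(1, 0.475) = 0.475
x ∧ (x → y) = min(0.635, 0.475) = 0.475
(x ∧ (x → y)) ∨ z = max(0.475, 0.505) = 0.505
y → z = min(1, 1 − 0.110 + 0.505) = min(1, 1.395) = 1.000
1 ∧ (y → z) = min(1.000, 1.000) = 1.000
¬(1 ∧ (y → z)) = 1 − 1.000 = 0.000
((x ∧ (x → y)) ∨ z) ∨ ¬(1 ∧ (y → z)) = max(0.505, 0.000) = 0.505
¬(w → w) ⊕ (((x ∧ (x → y)) ∨ z) ∨ ¬(1 ∧ (y → z))) = min(1, 0.000 + 0.505) = min(1, 0.505) = 0.505

0.505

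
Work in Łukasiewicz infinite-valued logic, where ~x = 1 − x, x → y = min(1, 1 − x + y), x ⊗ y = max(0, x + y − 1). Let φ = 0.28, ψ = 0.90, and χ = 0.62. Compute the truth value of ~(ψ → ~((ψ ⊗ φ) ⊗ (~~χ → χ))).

ψ ⊗ φ = max(0, 0.90 + 0.28 − 1) = max(0, 0.18) = 0.18
~χ = 1 − 0.62 = 0.38
~~χ = 1 − 0.38 = 0.62
~~χ → χ = min(1, 1 − 0.62 + 0.62) = min(1, 1.00) = 1.00
(ψ ⊗ φ) ⊗ (~~χ → χ) = max(0, 0.18 + 1.00 − 1) = max(0, 0.18) = 0.18
~((ψ ⊗ φ) ⊗ (~~χ → χ)) = 1 − 0.18 = 0.82
ψ → ~((ψ ⊗ φ) ⊗ (~~χ → χ)) = min(1, 1 − 0.90 + 0.82) = min(1, 0.92) = 0.92
~(ψ → ~((ψ ⊗ φ) ⊗ (~~χ → χ))) = 1 − 0.92 = 0.08

0.08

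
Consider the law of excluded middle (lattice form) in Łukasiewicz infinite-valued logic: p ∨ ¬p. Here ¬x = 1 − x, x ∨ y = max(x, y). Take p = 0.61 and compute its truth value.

¬p = 1 − 0.61 = 0.39
p ∨ ¬p = max(0.61, 0.39) = 0.61
(The value 0.61 < 1 shows this instance is not satisfied; not a Ł∞-tautology — its value is max(a, 1−a).)

0.61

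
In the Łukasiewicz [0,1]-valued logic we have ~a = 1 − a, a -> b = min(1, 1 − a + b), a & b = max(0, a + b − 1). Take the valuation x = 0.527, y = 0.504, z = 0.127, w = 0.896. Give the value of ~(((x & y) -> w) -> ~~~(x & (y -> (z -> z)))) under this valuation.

x & y = max(0, 0.527 + 0.504 − 1) = max(0, 0.031) = 0.031
(x & y) -> w = min(1, 1 − 0.031 + 0.896) = min(1, 1.865) = 1.000
z -> z = min(1, 1 − 0.127 + 0.127) = min(1, 1.000) = 1.000
y -> (z -> z) = min(1, 1 − 0.504 + 1.000) = min(1, 1.496) = 1.000
x & (y -> (z -> z)) = max(0, 0.527 + 1.000 − 1) = max(0, 0.527) = 0.527
~(x & (y -> (z -> z))) = 1 − 0.527 = 0.473
~~(x & (y -> (z -> z))) = 1 − 0.473 = 0.527
~~~(x & (y -> (z -> z))) = 1 − 0.527 = 0.473
((x & y) -> w) -> ~~~(x & (y -> (z -> z))) = min(1, 1 − 1.000 + 0.473) = min(1, 0.473) = 0.473
~(((x & y) -> w) -> ~~~(x & (y -> (z -> z)))) = 1 − 0.473 = 0.527

0.527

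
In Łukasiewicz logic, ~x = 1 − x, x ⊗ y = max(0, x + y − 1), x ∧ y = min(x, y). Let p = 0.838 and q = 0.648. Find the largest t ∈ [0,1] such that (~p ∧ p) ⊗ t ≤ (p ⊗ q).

1.000

~p = 1 − 0.838 = 0.162
~p ∧ p = min(0.162, 0.838) = 0.162
So the left factor is ~p ∧ p = 0.162.
p ⊗ q = max(0, 0.838 + 0.648 − 1) = max(0, 0.486) = 0.486
So the right-hand bound is p ⊗ q = 0.486.
The residuum of the Łukasiewicz t-norm gives the supremum: min(1, 1 − 0.162 + 0.486).
1 − 0.162 + 0.486 = 1.324, so t = min(1, 1.324) = 1.000.
Check: 0.162 ⊗ 1.000 = max(0, 0.162) = 0.162 ≤ 0.486.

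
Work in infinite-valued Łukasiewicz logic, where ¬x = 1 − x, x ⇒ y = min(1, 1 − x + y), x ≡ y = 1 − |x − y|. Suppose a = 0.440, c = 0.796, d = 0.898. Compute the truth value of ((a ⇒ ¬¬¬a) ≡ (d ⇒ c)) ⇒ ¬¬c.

0.898

¬a = 1 − 0.440 = 0.560
¬¬a = 1 − 0.560 = 0.440
¬¬¬a = 1 − 0.440 = 0.560
a ⇒ ¬¬¬a = min(1, 1 − 0.440 + 0.560) = min(1, 1.120) = 1.000
d ⇒ c = min(1, 1 − 0.898 + 0.796) = min(1, 0.898) = 0.898
(a ⇒ ¬¬¬a) ≡ (d ⇒ c) = 1 − |1.000 − 0.898| = 1 − 0.102 = 0.898
¬c = 1 − 0.796 = 0.204
¬¬c = 1 − 0.204 = 0.796
((a ⇒ ¬¬¬a) ≡ (d ⇒ c)) ⇒ ¬¬c = min(1, 1 − 0.898 + 0.796) = min(1, 0.898) = 0.898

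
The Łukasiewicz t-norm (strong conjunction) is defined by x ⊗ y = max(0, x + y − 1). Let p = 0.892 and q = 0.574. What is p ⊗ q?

0.466

p ⊗ q = max(0, 0.892 + 0.574 − 1) = max(0, 0.466) = 0.466
For comparison, the Gödel (minimum) t-norm min(x, y) would give 0.574.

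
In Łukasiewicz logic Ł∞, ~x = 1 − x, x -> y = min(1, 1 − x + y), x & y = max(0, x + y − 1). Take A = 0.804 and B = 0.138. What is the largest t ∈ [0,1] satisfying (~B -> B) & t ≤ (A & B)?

~B = 1 − 0.138 = 0.862
~B -> B = min(1, 1 − 0.862 + 0.138) = min(1, 0.276) = 0.276
So the left factor is ~B -> B = 0.276.
A & B = max(0, 0.804 + 0.138 − 1) = max(0, -0.058) = 0.000
So the right-hand bound is A & B = 0.000.
The residuum of the Łukasiewicz t-norm gives the supremum: min(1, 1 − 0.276 + 0.000).
1 − 0.276 + 0.000 = 0.724, so t = min(1, 0.724) = 0.724.
Check: 0.276 & 0.724 = max(0, 0.000) = 0.000 ≤ 0.000.

0.724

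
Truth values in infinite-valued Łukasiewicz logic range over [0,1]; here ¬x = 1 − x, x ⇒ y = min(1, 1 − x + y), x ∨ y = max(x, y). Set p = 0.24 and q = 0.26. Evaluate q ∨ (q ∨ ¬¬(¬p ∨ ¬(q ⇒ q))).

0.76

¬p = 1 − 0.24 = 0.76
q ⇒ q = min(1, 1 − 0.26 + 0.26) = min(1, 1.00) = 1.00
¬(q ⇒ q) = 1 − 1.00 = 0.00
¬p ∨ ¬(q ⇒ q) = max(0.76, 0.00) = 0.76
¬(¬p ∨ ¬(q ⇒ q)) = 1 − 0.76 = 0.24
¬¬(¬p ∨ ¬(q ⇒ q)) = 1 − 0.24 = 0.76
q ∨ ¬¬(¬p ∨ ¬(q ⇒ q)) = max(0.26, 0.76) = 0.76
q ∨ (q ∨ ¬¬(¬p ∨ ¬(q ⇒ q))) = max(0.26, 0.76) = 0.76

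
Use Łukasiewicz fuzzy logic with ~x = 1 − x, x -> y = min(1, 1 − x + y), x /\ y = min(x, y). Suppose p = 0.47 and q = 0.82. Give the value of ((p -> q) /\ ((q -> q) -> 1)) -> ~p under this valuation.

0.53

p -> q = min(1, 1 − 0.47 + 0.82) = min(1, 1.35) = 1.00
q -> q = min(1, 1 − 0.82 + 0.82) = min(1, 1.00) = 1.00
(q -> q) -> 1 = min(1, 1 − 1.00 + 1.00) = min(1, 1.00) = 1.00
(p -> q) /\ ((q -> q) -> 1) = min(1.00, 1.00) = 1.00
~p = 1 − 0.47 = 0.53
((p -> q) /\ ((q -> q) -> 1)) -> ~p = min(1, 1 − 1.00 + 0.53) = min(1, 0.53) = 0.53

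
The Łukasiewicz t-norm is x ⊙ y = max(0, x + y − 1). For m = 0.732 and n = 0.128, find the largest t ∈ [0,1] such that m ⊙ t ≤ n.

The residuum of the Łukasiewicz t-norm gives the supremum: min(1, 1 − 0.732 + 0.128).
1 − 0.732 + 0.128 = 0.396, so t = min(1, 0.396) = 0.396.
Check: 0.732 ⊙ 0.396 = max(0, 0.128) = 0.128 ≤ 0.128.

0.396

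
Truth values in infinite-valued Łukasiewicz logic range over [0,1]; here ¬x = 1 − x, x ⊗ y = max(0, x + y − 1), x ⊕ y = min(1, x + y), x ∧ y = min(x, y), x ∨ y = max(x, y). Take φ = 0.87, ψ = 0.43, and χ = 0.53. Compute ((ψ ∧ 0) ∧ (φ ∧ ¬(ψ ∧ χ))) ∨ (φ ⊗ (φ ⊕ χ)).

0.87

ψ ∧ 0 = min(0.43, 0.00) = 0.00
ψ ∧ χ = min(0.43, 0.53) = 0.43
¬(ψ ∧ χ) = 1 − 0.43 = 0.57
φ ∧ ¬(ψ ∧ χ) = min(0.87, 0.57) = 0.57
(ψ ∧ 0) ∧ (φ ∧ ¬(ψ ∧ χ)) = min(0.00, 0.57) = 0.00
φ ⊕ χ = min(1, 0.87 + 0.53) = min(1, 1.40) = 1.00
φ ⊗ (φ ⊕ χ) = max(0, 0.87 + 1.00 − 1) = max(0, 0.87) = 0.87
((ψ ∧ 0) ∧ (φ ∧ ¬(ψ ∧ χ))) ∨ (φ ⊗ (φ ⊕ χ)) = max(0.00, 0.87) = 0.87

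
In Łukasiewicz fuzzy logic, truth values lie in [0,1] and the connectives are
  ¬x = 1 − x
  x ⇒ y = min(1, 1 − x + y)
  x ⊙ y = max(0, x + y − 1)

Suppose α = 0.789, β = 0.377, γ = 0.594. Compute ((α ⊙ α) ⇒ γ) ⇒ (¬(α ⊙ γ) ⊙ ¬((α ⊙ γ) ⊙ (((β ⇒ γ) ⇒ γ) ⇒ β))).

0.451

α ⊙ α = max(0, 0.789 + 0.789 − 1) = max(0, 0.578) = 0.578
(α ⊙ α) ⇒ γ = min(1, 1 − 0.578 + 0.594) = min(1, 1.016) = 1.000
α ⊙ γ = max(0, 0.789 + 0.594 − 1) = max(0, 0.383) = 0.383
¬(α ⊙ γ) = 1 − 0.383 = 0.617
β ⇒ γ = min(1, 1 − 0.377 + 0.594) = min(1, 1.217) = 1.000
(β ⇒ γ) ⇒ γ = min(1, 1 − 1.000 + 0.594) = min(1, 0.594) = 0.594
((β ⇒ γ) ⇒ γ) ⇒ β = min(1, 1 − 0.594 + 0.377) = min(1, 0.783) = 0.783
(α ⊙ γ) ⊙ (((β ⇒ γ) ⇒ γ) ⇒ β) = max(0, 0.383 + 0.783 − 1) = max(0, 0.166) = 0.166
¬((α ⊙ γ) ⊙ (((β ⇒ γ) ⇒ γ) ⇒ β)) = 1 − 0.166 = 0.834
¬(α ⊙ γ) ⊙ ¬((α ⊙ γ) ⊙ (((β ⇒ γ) ⇒ γ) ⇒ β)) = max(0, 0.617 + 0.834 − 1) = max(0, 0.451) = 0.451
((α ⊙ α) ⇒ γ) ⇒ (¬(α ⊙ γ) ⊙ ¬((α ⊙ γ) ⊙ (((β ⇒ γ) ⇒ γ) ⇒ β))) = min(1, 1 − 1.000 + 0.451) = min(1, 0.451) = 0.451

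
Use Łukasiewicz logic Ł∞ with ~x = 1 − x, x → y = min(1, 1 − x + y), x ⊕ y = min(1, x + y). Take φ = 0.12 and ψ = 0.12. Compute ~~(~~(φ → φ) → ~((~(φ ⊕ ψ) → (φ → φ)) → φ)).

φ → φ = min(1, 1 − 0.12 + 0.12) = min(1, 1.00) = 1.00
~(φ → φ) = 1 − 1.00 = 0.00
~~(φ → φ) = 1 − 0.00 = 1.00
φ ⊕ ψ = min(1, 0.12 + 0.12) = min(1, 0.24) = 0.24
~(φ ⊕ ψ) = 1 − 0.24 = 0.76
~(φ ⊕ ψ) → (φ → φ) = min(1, 1 − 0.76 + 1.00) = min(1, 1.24) = 1.00
(~(φ ⊕ ψ) → (φ → φ)) → φ = min(1, 1 − 1.00 + 0.12) = min(1, 0.12) = 0.12
~((~(φ ⊕ ψ) → (φ → φ)) → φ) = 1 − 0.12 = 0.88
~~(φ → φ) → ~((~(φ ⊕ ψ) → (φ → φ)) → φ) = min(1, 1 − 1.00 + 0.88) = min(1, 0.88) = 0.88
~(~~(φ → φ) → ~((~(φ ⊕ ψ) → (φ → φ)) → φ)) = 1 − 0.88 = 0.12
~~(~~(φ → φ) → ~((~(φ ⊕ ψ) → (φ → φ)) → φ)) = 1 − 0.12 = 0.88

0.88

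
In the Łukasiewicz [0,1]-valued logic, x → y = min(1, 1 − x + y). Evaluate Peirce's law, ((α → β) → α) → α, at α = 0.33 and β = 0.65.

1.00

α → β = min(1, 1 − 0.33 + 0.65) = min(1, 1.32) = 1.00
(α → β) → α = min(1, 1 − 1.00 + 0.33) = min(1, 0.33) = 0.33
((α → β) → α) → α = min(1, 1 − 0.33 + 0.33) = min(1, 1.00) = 1.00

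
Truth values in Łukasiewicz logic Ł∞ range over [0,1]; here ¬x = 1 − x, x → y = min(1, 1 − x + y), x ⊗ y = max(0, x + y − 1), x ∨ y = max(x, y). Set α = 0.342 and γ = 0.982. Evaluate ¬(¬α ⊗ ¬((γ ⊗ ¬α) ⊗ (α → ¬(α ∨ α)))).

0.982

¬α = 1 − 0.342 = 0.658
γ ⊗ ¬α = max(0, 0.982 + 0.658 − 1) = max(0, 0.640) = 0.640
α ∨ α = max(0.342, 0.342) = 0.342
¬(α ∨ α) = 1 − 0.342 = 0.658
α → ¬(α ∨ α) = min(1, 1 − 0.342 + 0.658) = min(1, 1.316) = 1.000
(γ ⊗ ¬α) ⊗ (α → ¬(α ∨ α)) = max(0, 0.640 + 1.000 − 1) = max(0, 0.640) = 0.640
¬((γ ⊗ ¬α) ⊗ (α → ¬(α ∨ α))) = 1 − 0.640 = 0.360
¬α ⊗ ¬((γ ⊗ ¬α) ⊗ (α → ¬(α ∨ α))) = max(0, 0.658 + 0.360 − 1) = max(0, 0.018) = 0.018
¬(¬α ⊗ ¬((γ ⊗ ¬α) ⊗ (α → ¬(α ∨ α)))) = 1 − 0.018 = 0.982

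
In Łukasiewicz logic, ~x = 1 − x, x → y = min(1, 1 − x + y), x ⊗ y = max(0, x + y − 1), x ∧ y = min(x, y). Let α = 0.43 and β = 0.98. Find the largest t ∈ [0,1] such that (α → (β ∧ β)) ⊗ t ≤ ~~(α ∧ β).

β ∧ β = min(0.98, 0.98) = 0.98
α → (β ∧ β) = min(1, 1 − 0.43 + 0.98) = min(1, 1.55) = 1.00
So the left factor is α → (β ∧ β) = 1.00.
α ∧ β = min(0.43, 0.98) = 0.43
~(α ∧ β) = 1 − 0.43 = 0.57
~~(α ∧ β) = 1 − 0.57 = 0.43
So the right-hand bound is ~~(α ∧ β) = 0.43.
The residuum of the Łukasiewicz t-norm gives the supremum: min(1, 1 − 1.00 + 0.43).
1 − 1.00 + 0.43 = 0.43, so t = min(1, 0.43) = 0.43.
Check: 1.00 ⊗ 0.43 = max(0, 0.43) = 0.43 ≤ 0.43.

0.43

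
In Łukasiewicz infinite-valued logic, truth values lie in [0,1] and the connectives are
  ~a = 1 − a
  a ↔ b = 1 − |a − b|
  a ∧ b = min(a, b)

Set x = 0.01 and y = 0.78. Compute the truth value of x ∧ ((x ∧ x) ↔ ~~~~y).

x ∧ x = min(0.01, 0.01) = 0.01
~y = 1 − 0.78 = 0.22
~~y = 1 − 0.22 = 0.78
~~~y = 1 − 0.78 = 0.22
~~~~y = 1 − 0.22 = 0.78
(x ∧ x) ↔ ~~~~y = 1 − |0.01 − 0.78| = 1 − 0.77 = 0.23
x ∧ ((x ∧ x) ↔ ~~~~y) = min(0.01, 0.23) = 0.01

0.01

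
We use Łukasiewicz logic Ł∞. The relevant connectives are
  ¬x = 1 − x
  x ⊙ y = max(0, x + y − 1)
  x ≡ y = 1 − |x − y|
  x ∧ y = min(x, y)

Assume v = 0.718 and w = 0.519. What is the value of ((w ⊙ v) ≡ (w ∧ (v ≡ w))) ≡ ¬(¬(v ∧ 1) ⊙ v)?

w ⊙ v = max(0, 0.519 + 0.718 − 1) = max(0, 0.237) = 0.237
v ≡ w = 1 − |0.718 − 0.519| = 1 − 0.199 = 0.801
w ∧ (v ≡ w) = min(0.519, 0.801) = 0.519
(w ⊙ v) ≡ (w ∧ (v ≡ w)) = 1 − |0.237 − 0.519| = 1 − 0.282 = 0.718
v ∧ 1 = min(0.718, 1.000) = 0.718
¬(v ∧ 1) = 1 − 0.718 = 0.282
¬(v ∧ 1) ⊙ v = max(0, 0.282 + 0.718 − 1) = max(0, 0.000) = 0.000
¬(¬(v ∧ 1) ⊙ v) = 1 − 0.000 = 1.000
((w ⊙ v) ≡ (w ∧ (v ≡ w))) ≡ ¬(¬(v ∧ 1) ⊙ v) = 1 − |0.718 − 1.000| = 1 − 0.282 = 0.718

0.718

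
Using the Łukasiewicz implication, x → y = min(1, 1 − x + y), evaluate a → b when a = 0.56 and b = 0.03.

0.47

a → b = min(1, 1 − 0.56 + 0.03) = min(1, 0.47) = 0.47
For comparison, the Gödel implication (1 if x ≤ y else y) would give 0.03.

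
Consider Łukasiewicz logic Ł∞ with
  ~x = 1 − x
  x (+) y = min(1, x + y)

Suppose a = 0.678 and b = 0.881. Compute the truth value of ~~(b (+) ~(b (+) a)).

b (+) a = min(1, 0.881 + 0.678) = min(1, 1.559) = 1.000
~(b (+) a) = 1 − 1.000 = 0.000
b (+) ~(b (+) a) = min(1, 0.881 + 0.000) = min(1, 0.881) = 0.881
~(b (+) ~(b (+) a)) = 1 − 0.881 = 0.119
~~(b (+) ~(b (+) a)) = 1 − 0.119 = 0.881

0.881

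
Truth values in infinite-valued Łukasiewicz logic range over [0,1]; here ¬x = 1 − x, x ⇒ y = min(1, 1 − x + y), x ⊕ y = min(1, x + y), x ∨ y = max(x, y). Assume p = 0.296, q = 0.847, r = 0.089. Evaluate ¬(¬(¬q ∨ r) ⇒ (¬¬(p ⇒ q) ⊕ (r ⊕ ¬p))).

¬q = 1 − 0.847 = 0.153
¬q ∨ r = max(0.153, 0.089) = 0.153
¬(¬q ∨ r) = 1 − 0.153 = 0.847
p ⇒ q = min(1, 1 − 0.296 + 0.847) = min(1, 1.551) = 1.000
¬(p ⇒ q) = 1 − 1.000 = 0.000
¬¬(p ⇒ q) = 1 − 0.000 = 1.000
¬p = 1 − 0.296 = 0.704
r ⊕ ¬p = min(1, 0.089 + 0.704) = min(1, 0.793) = 0.793
¬¬(p ⇒ q) ⊕ (r ⊕ ¬p) = min(1, 1.000 + 0.793) = min(1, 1.793) = 1.000
¬(¬q ∨ r) ⇒ (¬¬(p ⇒ q) ⊕ (r ⊕ ¬p)) = min(1, 1 − 0.847 + 1.000) = min(1, 1.153) = 1.000
¬(¬(¬q ∨ r) ⇒ (¬¬(p ⇒ q) ⊕ (r ⊕ ¬p))) = 1 − 1.000 = 0.000

0.000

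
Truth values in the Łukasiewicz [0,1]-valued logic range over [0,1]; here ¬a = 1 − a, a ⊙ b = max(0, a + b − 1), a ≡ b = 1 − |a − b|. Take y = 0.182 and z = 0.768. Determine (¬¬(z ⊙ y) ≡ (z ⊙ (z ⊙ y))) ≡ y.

z ⊙ y = max(0, 0.768 + 0.182 − 1) = max(0, -0.050) = 0.000
¬(z ⊙ y) = 1 − 0.000 = 1.000
¬¬(z ⊙ y) = 1 − 1.000 = 0.000
z ⊙ (z ⊙ y) = max(0, 0.768 + 0.000 − 1) = max(0, -0.232) = 0.000
¬¬(z ⊙ y) ≡ (z ⊙ (z ⊙ y)) = 1 − |0.000 − 0.000| = 1 − 0.000 = 1.000
(¬¬(z ⊙ y) ≡ (z ⊙ (z ⊙ y))) ≡ y = 1 − |1.000 − 0.182| = 1 − 0.818 = 0.182

0.182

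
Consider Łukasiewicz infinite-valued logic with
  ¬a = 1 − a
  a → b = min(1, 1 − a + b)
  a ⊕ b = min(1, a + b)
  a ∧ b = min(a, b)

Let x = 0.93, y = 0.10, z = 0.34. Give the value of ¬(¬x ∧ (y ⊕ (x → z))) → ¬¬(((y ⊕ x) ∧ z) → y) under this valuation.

0.83

¬x = 1 − 0.93 = 0.07
x → z = min(1, 1 − 0.93 + 0.34) = min(1, 0.41) = 0.41
y ⊕ (x → z) = min(1, 0.10 + 0.41) = min(1, 0.51) = 0.51
¬x ∧ (y ⊕ (x → z)) = min(0.07, 0.51) = 0.07
¬(¬x ∧ (y ⊕ (x → z))) = 1 − 0.07 = 0.93
y ⊕ x = min(1, 0.10 + 0.93) = min(1, 1.03) = 1.00
(y ⊕ x) ∧ z = min(1.00, 0.34) = 0.34
((y ⊕ x) ∧ z) → y = min(1, 1 − 0.34 + 0.10) = min(1, 0.76) = 0.76
¬(((y ⊕ x) ∧ z) → y) = 1 − 0.76 = 0.24
¬¬(((y ⊕ x) ∧ z) → y) = 1 − 0.24 = 0.76
¬(¬x ∧ (y ⊕ (x → z))) → ¬¬(((y ⊕ x) ∧ z) → y) = min(1, 1 − 0.93 + 0.76) = min(1, 0.83) = 0.83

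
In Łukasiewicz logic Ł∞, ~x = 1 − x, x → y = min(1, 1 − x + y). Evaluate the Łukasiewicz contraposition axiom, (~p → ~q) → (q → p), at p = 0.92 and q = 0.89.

~p = 1 − 0.92 = 0.08
~q = 1 − 0.89 = 0.11
~p → ~q = min(1, 1 − 0.08 + 0.11) = min(1, 1.03) = 1.00
q → p = min(1, 1 − 0.89 + 0.92) = min(1, 1.03) = 1.00
(~p → ~q) → (q → p) = min(1, 1 − 1.00 + 1.00) = min(1, 1.00) = 1.00
(As expected: an axiom of Ł∞, always 1.)

1.00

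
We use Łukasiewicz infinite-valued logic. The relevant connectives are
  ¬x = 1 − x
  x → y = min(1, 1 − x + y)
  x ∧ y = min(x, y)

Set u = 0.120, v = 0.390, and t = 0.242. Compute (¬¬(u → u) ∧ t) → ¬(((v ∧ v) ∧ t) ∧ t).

1.000

u → u = min(1, 1 − 0.120 + 0.120) = min(1, 1.000) = 1.000
¬(u → u) = 1 − 1.000 = 0.000
¬¬(u → u) = 1 − 0.000 = 1.000
¬¬(u → u) ∧ t = min(1.000, 0.242) = 0.242
v ∧ v = min(0.390, 0.390) = 0.390
(v ∧ v) ∧ t = min(0.390, 0.242) = 0.242
((v ∧ v) ∧ t) ∧ t = min(0.242, 0.242) = 0.242
¬(((v ∧ v) ∧ t) ∧ t) = 1 − 0.242 = 0.758
(¬¬(u → u) ∧ t) → ¬(((v ∧ v) ∧ t) ∧ t) = min(1, 1 − 0.242 + 0.758) = min(1, 1.516) = 1.000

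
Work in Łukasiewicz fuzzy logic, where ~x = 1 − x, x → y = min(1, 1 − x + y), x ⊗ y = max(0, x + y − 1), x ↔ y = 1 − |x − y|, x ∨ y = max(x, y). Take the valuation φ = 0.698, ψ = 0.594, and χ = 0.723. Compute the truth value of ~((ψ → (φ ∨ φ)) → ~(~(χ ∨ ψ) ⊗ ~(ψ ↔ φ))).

0.000

φ ∨ φ = max(0.698, 0.698) = 0.698
ψ → (φ ∨ φ) = min(1, 1 − 0.594 + 0.698) = min(1, 1.104) = 1.000
χ ∨ ψ = max(0.723, 0.594) = 0.723
~(χ ∨ ψ) = 1 − 0.723 = 0.277
ψ ↔ φ = 1 − |0.594 − 0.698| = 1 − 0.104 = 0.896
~(ψ ↔ φ) = 1 − 0.896 = 0.104
~(χ ∨ ψ) ⊗ ~(ψ ↔ φ) = max(0, 0.277 + 0.104 − 1) = max(0, -0.619) = 0.000
~(~(χ ∨ ψ) ⊗ ~(ψ ↔ φ)) = 1 − 0.000 = 1.000
(ψ → (φ ∨ φ)) → ~(~(χ ∨ ψ) ⊗ ~(ψ ↔ φ)) = min(1, 1 − 1.000 + 1.000) = min(1, 1.000) = 1.000
~((ψ → (φ ∨ φ)) → ~(~(χ ∨ ψ) ⊗ ~(ψ ↔ φ))) = 1 − 1.000 = 0.000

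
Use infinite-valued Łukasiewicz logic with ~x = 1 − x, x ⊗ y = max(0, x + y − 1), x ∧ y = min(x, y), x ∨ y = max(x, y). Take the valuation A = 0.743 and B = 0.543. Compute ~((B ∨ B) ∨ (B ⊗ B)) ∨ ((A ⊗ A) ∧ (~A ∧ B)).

B ∨ B = max(0.543, 0.543) = 0.543
B ⊗ B = max(0, 0.543 + 0.543 − 1) = max(0, 0.086) = 0.086
(B ∨ B) ∨ (B ⊗ B) = max(0.543, 0.086) = 0.543
~((B ∨ B) ∨ (B ⊗ B)) = 1 − 0.543 = 0.457
A ⊗ A = max(0, 0.743 + 0.743 − 1) = max(0, 0.486) = 0.486
~A = 1 − 0.743 = 0.257
~A ∧ B = min(0.257, 0.543) = 0.257
(A ⊗ A) ∧ (~A ∧ B) = min(0.486, 0.257) = 0.257
~((B ∨ B) ∨ (B ⊗ B)) ∨ ((A ⊗ A) ∧ (~A ∧ B)) = max(0.457, 0.257) = 0.457

0.457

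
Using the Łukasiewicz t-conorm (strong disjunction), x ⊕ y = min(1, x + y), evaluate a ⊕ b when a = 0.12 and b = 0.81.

a ⊕ b = min(1, 0.12 + 0.81) = min(1, 0.93) = 0.93
For comparison, the Gödel t-conorm max(x, y) would give 0.81.

0.93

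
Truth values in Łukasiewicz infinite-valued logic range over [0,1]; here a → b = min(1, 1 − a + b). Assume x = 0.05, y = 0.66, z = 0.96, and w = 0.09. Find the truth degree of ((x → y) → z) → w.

0.13

x → y = min(1, 1 − 0.05 + 0.66) = min(1, 1.61) = 1.00
(x → y) → z = min(1, 1 − 1.00 + 0.96) = min(1, 0.96) = 0.96
((x → y) → z) → w = min(1, 1 − 0.96 + 0.09) = min(1, 0.13) = 0.13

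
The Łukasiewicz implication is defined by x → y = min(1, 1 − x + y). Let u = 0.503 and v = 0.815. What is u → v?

1.000

u → v = min(1, 1 − 0.503 + 0.815) = min(1, 1.312) = 1.000
For comparison, the Gödel implication (1 if x ≤ y else y) would give 1.000.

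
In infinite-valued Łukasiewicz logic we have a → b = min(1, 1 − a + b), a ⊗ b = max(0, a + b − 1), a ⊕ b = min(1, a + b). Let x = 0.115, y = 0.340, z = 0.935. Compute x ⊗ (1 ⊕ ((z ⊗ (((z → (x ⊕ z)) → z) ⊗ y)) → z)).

0.115

x ⊕ z = min(1, 0.115 + 0.935) = min(1, 1.050) = 1.000
z → (x ⊕ z) = min(1, 1 − 0.935 + 1.000) = min(1, 1.065) = 1.000
(z → (x ⊕ z)) → z = min(1, 1 − 1.000 + 0.935) = min(1, 0.935) = 0.935
((z → (x ⊕ z)) → z) ⊗ y = max(0, 0.935 + 0.340 − 1) = max(0, 0.275) = 0.275
z ⊗ (((z → (x ⊕ z)) → z) ⊗ y) = max(0, 0.935 + 0.275 − 1) = max(0, 0.210) = 0.210
(z ⊗ (((z → (x ⊕ z)) → z) ⊗ y)) → z = min(1, 1 − 0.210 + 0.935) = min(1, 1.725) = 1.000
1 ⊕ ((z ⊗ (((z → (x ⊕ z)) → z) ⊗ y)) → z) = min(1, 1.000 + 1.000) = min(1, 2.000) = 1.000
x ⊗ (1 ⊕ ((z ⊗ (((z → (x ⊕ z)) → z) ⊗ y)) → z)) = max(0, 0.115 + 1.000 − 1) = max(0, 0.115) = 0.115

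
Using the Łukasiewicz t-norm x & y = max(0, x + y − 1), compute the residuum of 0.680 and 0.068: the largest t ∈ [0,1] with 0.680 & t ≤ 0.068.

The residuum of the Łukasiewicz t-norm gives the supremum: min(1, 1 − 0.680 + 0.068).
1 − 0.680 + 0.068 = 0.388, so t = min(1, 0.388) = 0.388.
Check: 0.680 & 0.388 = max(0, 0.068) = 0.068 ≤ 0.068.

0.388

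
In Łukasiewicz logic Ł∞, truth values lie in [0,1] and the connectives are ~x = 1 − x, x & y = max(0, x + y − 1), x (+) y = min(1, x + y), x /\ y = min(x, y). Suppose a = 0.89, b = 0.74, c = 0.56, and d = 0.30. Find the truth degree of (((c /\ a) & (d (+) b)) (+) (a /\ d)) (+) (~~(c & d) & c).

c /\ a = min(0.56, 0.89) = 0.56
d (+) b = min(1, 0.30 + 0.74) = min(1, 1.04) = 1.00
(c /\ a) & (d (+) b) = max(0, 0.56 + 1.00 − 1) = max(0, 0.56) = 0.56
a /\ d = min(0.89, 0.30) = 0.30
((c /\ a) & (d (+) b)) (+) (a /\ d) = min(1, 0.56 + 0.30) = min(1, 0.86) = 0.86
c & d = max(0, 0.56 + 0.30 − 1) = max(0, -0.14) = 0.00
~(c & d) = 1 − 0.00 = 1.00
~~(c & d) = 1 − 1.00 = 0.00
~~(c & d) & c = max(0, 0.00 + 0.56 − 1) = max(0, -0.44) = 0.00
(((c /\ a) & (d (+) b)) (+) (a /\ d)) (+) (~~(c & d) & c) = min(1, 0.86 + 0.00) = min(1, 0.86) = 0.86

0.86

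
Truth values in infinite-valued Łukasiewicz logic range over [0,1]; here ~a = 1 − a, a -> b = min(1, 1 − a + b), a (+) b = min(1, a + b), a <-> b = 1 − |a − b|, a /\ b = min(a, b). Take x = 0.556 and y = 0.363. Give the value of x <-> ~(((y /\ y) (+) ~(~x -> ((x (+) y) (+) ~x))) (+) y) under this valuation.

y /\ y = min(0.363, 0.363) = 0.363
~x = 1 − 0.556 = 0.444
x (+) y = min(1, 0.556 + 0.363) = min(1, 0.919) = 0.919
(x (+) y) (+) ~x = min(1, 0.919 + 0.444) = min(1, 1.363) = 1.000
~x -> ((x (+) y) (+) ~x) = min(1, 1 − 0.444 + 1.000) = min(1, 1.556) = 1.000
~(~x -> ((x (+) y) (+) ~x)) = 1 − 1.000 = 0.000
(y /\ y) (+) ~(~x -> ((x (+) y) (+) ~x)) = min(1, 0.363 + 0.000) = min(1, 0.363) = 0.363
((y /\ y) (+) ~(~x -> ((x (+) y) (+) ~x))) (+) y = min(1, 0.363 + 0.363) = min(1, 0.726) = 0.726
~(((y /\ y) (+) ~(~x -> ((x (+) y) (+) ~x))) (+) y) = 1 − 0.726 = 0.274
x <-> ~(((y /\ y) (+) ~(~x -> ((x (+) y) (+) ~x))) (+) y) = 1 − |0.556 − 0.274| = 1 − 0.282 = 0.718

0.718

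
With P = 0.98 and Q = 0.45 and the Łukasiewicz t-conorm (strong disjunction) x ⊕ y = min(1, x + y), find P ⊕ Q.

1.00

P ⊕ Q = min(1, 0.98 + 0.45) = min(1, 1.43) = 1.00
For comparison, the Gödel t-conorm max(x, y) would give 0.98.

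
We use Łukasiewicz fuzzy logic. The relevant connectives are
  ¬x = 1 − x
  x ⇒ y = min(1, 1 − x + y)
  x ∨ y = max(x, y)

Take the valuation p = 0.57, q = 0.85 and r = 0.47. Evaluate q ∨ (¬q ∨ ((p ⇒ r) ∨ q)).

¬q = 1 − 0.85 = 0.15
p ⇒ r = min(1, 1 − 0.57 + 0.47) = min(1, 0.90) = 0.90
(p ⇒ r) ∨ q = max(0.90, 0.85) = 0.90
¬q ∨ ((p ⇒ r) ∨ q) = max(0.15, 0.90) = 0.90
q ∨ (¬q ∨ ((p ⇒ r) ∨ q)) = max(0.85, 0.90) = 0.90

0.90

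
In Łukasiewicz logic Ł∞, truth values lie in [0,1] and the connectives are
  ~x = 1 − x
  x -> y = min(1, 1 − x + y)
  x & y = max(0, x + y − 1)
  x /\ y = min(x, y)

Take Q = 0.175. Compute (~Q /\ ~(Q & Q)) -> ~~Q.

~Q = 1 − 0.175 = 0.825
Q & Q = max(0, 0.175 + 0.175 − 1) = max(0, -0.650) = 0.000
~(Q & Q) = 1 − 0.000 = 1.000
~Q /\ ~(Q & Q) = min(0.825, 1.000) = 0.825
~~Q = 1 − 0.825 = 0.175
(~Q /\ ~(Q & Q)) -> ~~Q = min(1, 1 − 0.825 + 0.175) = min(1, 0.350) = 0.350

0.350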